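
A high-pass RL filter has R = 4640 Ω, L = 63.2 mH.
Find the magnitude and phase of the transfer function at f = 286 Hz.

Step 1 — Angular frequency: ω = 2π·286 = 1797 rad/s.
Step 2 — Transfer function: H(jω) = jωL/(R + jωL).
Step 3 — Numerator jωL = j·113.6; denominator R + jωL = 4640 + j113.6.
Step 4 — H = 0.0005987 + j0.02446.
Step 5 — Magnitude: |H| = 0.02447 (-32.2 dB); phase: φ = 88.6°.

|H| = 0.02447 (-32.2 dB), φ = 88.6°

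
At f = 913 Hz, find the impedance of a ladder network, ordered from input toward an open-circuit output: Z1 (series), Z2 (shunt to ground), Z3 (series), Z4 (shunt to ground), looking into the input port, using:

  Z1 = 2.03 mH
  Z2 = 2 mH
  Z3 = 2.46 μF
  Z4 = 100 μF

Step 1 — Angular frequency: ω = 2π·f = 2π·913 = 5737 rad/s.
Step 2 — Component impedances:
  Z1: Z = jωL = j·5737·0.00203 = 0 + j11.65 Ω
  Z2: Z = jωL = j·5737·0.002 = 0 + j11.47 Ω
  Z3: Z = 1/(jωC) = -j/(ω·C) = 0 - j70.86 Ω
  Z4: Z = 1/(jωC) = -j/(ω·C) = 0 - j1.743 Ω
Step 3 — Ladder network (open output): work backward from the far end, alternating series and parallel combinations. Z_in = 0 + j25.27 Ω = 25.27∠90.0° Ω.

Z = 0 + j25.27 Ω = 25.27∠90.0° Ω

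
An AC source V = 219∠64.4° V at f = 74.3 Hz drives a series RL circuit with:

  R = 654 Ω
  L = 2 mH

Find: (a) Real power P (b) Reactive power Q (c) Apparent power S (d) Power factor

Step 1 — Angular frequency: ω = 2π·f = 2π·74.3 = 466.8 rad/s.
Step 2 — Component impedances:
  R: Z = R = 654 Ω
  L: Z = jωL = j·466.8·0.002 = 0 + j0.9337 Ω
Step 3 — Series combination: Z_total = R + L = 654 + j0.9337 Ω = 654∠0.1° Ω.
Step 4 — Source phasor: V = 219∠64.4° V = 94.63 + j197.5 V.
Step 5 — Current: I = V / Z = 0.1451 + j0.3018 A = 0.3349∠64.3° A.
Step 6 — Complex power: S = V·I* = 73.33 + j0.1047 VA.
Step 7 — Real power: P = Re(S) = 73.33 W.
Step 8 — Reactive power: Q = Im(S) = 0.1047 VAR.
Step 9 — Apparent power: |S| = 73.33 VA.
Step 10 — Power factor: PF = P/|S| = 1 (lagging).

(a) P = 73.33 W  (b) Q = 0.1047 VAR  (c) S = 73.33 VA  (d) PF = 1 (lagging)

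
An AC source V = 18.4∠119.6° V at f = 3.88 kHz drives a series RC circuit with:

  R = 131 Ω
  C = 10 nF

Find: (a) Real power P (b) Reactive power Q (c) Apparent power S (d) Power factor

Step 1 — Angular frequency: ω = 2π·f = 2π·3880 = 2.438e+04 rad/s.
Step 2 — Component impedances:
  R: Z = R = 131 Ω
  C: Z = 1/(jωC) = -j/(ω·C) = 0 - j4102 Ω
Step 3 — Series combination: Z_total = R + C = 131 - j4102 Ω = 4104∠-88.2° Ω.
Step 4 — Source phasor: V = 18.4∠119.6° V = -9.089 + j16 V.
Step 5 — Current: I = V / Z = -0.003967 - j0.002089 A = 0.004483∠-152.2° A.
Step 6 — Complex power: S = V·I* = 0.002633 - j0.08245 VA.
Step 7 — Real power: P = Re(S) = 0.002633 W.
Step 8 — Reactive power: Q = Im(S) = -0.08245 VAR.
Step 9 — Apparent power: |S| = 0.08249 VA.
Step 10 — Power factor: PF = P/|S| = 0.03192 (leading).

(a) P = 0.002633 W  (b) Q = -0.08245 VAR  (c) S = 0.08249 VA  (d) PF = 0.03192 (leading)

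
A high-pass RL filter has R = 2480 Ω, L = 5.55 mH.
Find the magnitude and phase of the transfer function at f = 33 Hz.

Step 1 — Angular frequency: ω = 2π·33 = 207.3 rad/s.
Step 2 — Transfer function: H(jω) = jωL/(R + jωL).
Step 3 — Numerator jωL = j·1.151; denominator R + jωL = 2480 + j1.151.
Step 4 — H = 2.153e-07 + j0.000464.
Step 5 — Magnitude: |H| = 0.000464 (-66.7 dB); phase: φ = 90.0°.

|H| = 0.000464 (-66.7 dB), φ = 90.0°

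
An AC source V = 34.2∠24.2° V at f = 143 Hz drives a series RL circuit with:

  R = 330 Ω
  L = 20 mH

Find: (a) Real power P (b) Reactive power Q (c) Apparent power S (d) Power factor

Step 1 — Angular frequency: ω = 2π·f = 2π·143 = 898.5 rad/s.
Step 2 — Component impedances:
  R: Z = R = 330 Ω
  L: Z = jωL = j·898.5·0.02 = 0 + j17.97 Ω
Step 3 — Series combination: Z_total = R + L = 330 + j17.97 Ω = 330.5∠3.1° Ω.
Step 4 — Source phasor: V = 34.2∠24.2° V = 31.19 + j14.02 V.
Step 5 — Current: I = V / Z = 0.09656 + j0.03723 A = 0.1035∠21.1° A.
Step 6 — Complex power: S = V·I* = 3.534 + j0.1924 VA.
Step 7 — Real power: P = Re(S) = 3.534 W.
Step 8 — Reactive power: Q = Im(S) = 0.1924 VAR.
Step 9 — Apparent power: |S| = 3.539 VA.
Step 10 — Power factor: PF = P/|S| = 0.9985 (lagging).

(a) P = 3.534 W  (b) Q = 0.1924 VAR  (c) S = 3.539 VA  (d) PF = 0.9985 (lagging)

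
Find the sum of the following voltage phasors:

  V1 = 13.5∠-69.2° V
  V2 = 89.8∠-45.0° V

Step 1 — Convert each phasor to rectangular form:
  V1 = 13.5·(cos(-69.2°) + j·sin(-69.2°)) = 4.794 - j12.62 V
  V2 = 89.8·(cos(-45.0°) + j·sin(-45.0°)) = 63.5 - j63.5 V
Step 2 — Sum components: V_total = 68.29 - j76.12 V.
Step 3 — Convert to polar: |V_total| = 102.3 V, ∠V_total = -48.1°.

V_total = 102.3∠-48.1° V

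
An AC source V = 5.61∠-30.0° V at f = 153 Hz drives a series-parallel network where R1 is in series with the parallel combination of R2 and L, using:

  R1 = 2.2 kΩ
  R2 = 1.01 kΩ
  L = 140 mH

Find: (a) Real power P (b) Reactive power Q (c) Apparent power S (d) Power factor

Step 1 — Angular frequency: ω = 2π·f = 2π·153 = 961.3 rad/s.
Step 2 — Component impedances:
  R1: Z = R = 2200 Ω
  R2: Z = R = 1010 Ω
  L: Z = jωL = j·961.3·0.14 = 0 + j134.6 Ω
Step 3 — Parallel branch: R2 || L = 1/(1/R2 + 1/L) = 17.62 + j132.2 Ω.
Step 4 — Series with R1: Z_total = R1 + (R2 || L) = 2218 + j132.2 Ω = 2222∠3.4° Ω.
Step 5 — Source phasor: V = 5.61∠-30.0° V = 4.858 - j2.805 V.
Step 6 — Current: I = V / Z = 0.002108 - j0.001391 A = 0.002525∠-33.4° A.
Step 7 — Complex power: S = V·I* = 0.01414 + j0.0008433 VA.
Step 8 — Real power: P = Re(S) = 0.01414 W.
Step 9 — Reactive power: Q = Im(S) = 0.0008433 VAR.
Step 10 — Apparent power: |S| = 0.01417 VA.
Step 11 — Power factor: PF = P/|S| = 0.9982 (lagging).

(a) P = 0.01414 W  (b) Q = 0.0008433 VAR  (c) S = 0.01417 VA  (d) PF = 0.9982 (lagging)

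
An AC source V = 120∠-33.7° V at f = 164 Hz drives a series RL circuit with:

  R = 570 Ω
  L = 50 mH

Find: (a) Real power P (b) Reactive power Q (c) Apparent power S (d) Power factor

Step 1 — Angular frequency: ω = 2π·f = 2π·164 = 1030 rad/s.
Step 2 — Component impedances:
  R: Z = R = 570 Ω
  L: Z = jωL = j·1030·0.05 = 0 + j51.52 Ω
Step 3 — Series combination: Z_total = R + L = 570 + j51.52 Ω = 572.3∠5.2° Ω.
Step 4 — Source phasor: V = 120∠-33.7° V = 99.83 - j66.58 V.
Step 5 — Current: I = V / Z = 0.1633 - j0.1316 A = 0.2097∠-38.9° A.
Step 6 — Complex power: S = V·I* = 25.06 + j2.265 VA.
Step 7 — Real power: P = Re(S) = 25.06 W.
Step 8 — Reactive power: Q = Im(S) = 2.265 VAR.
Step 9 — Apparent power: |S| = 25.16 VA.
Step 10 — Power factor: PF = P/|S| = 0.9959 (lagging).

(a) P = 25.06 W  (b) Q = 2.265 VAR  (c) S = 25.16 VA  (d) PF = 0.9959 (lagging)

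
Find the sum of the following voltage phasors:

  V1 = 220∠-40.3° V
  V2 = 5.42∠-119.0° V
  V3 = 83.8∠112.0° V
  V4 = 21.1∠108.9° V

Step 1 — Convert each phasor to rectangular form:
  V1 = 220·(cos(-40.3°) + j·sin(-40.3°)) = 167.8 - j142.3 V
  V2 = 5.42·(cos(-119.0°) + j·sin(-119.0°)) = -2.628 - j4.74 V
  V3 = 83.8·(cos(112.0°) + j·sin(112.0°)) = -31.39 + j77.7 V
  V4 = 21.1·(cos(108.9°) + j·sin(108.9°)) = -6.835 + j19.96 V
Step 2 — Sum components: V_total = 126.9 - j49.37 V.
Step 3 — Convert to polar: |V_total| = 136.2 V, ∠V_total = -21.3°.

V_total = 136.2∠-21.3° V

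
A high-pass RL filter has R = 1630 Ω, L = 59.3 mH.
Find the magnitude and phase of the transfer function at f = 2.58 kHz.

Step 1 — Angular frequency: ω = 2π·2580 = 1.621e+04 rad/s.
Step 2 — Transfer function: H(jω) = jωL/(R + jωL).
Step 3 — Numerator jωL = j·961.3; denominator R + jωL = 1630 + j961.3.
Step 4 — H = 0.2581 + j0.4376.
Step 5 — Magnitude: |H| = 0.508 (-5.9 dB); phase: φ = 59.5°.

|H| = 0.508 (-5.9 dB), φ = 59.5°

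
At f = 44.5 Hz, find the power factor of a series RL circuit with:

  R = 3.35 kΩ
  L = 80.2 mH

Step 1 — Angular frequency: ω = 2π·f = 2π·44.5 = 279.6 rad/s.
Step 2 — Component impedances:
  R: Z = R = 3350 Ω
  L: Z = jωL = j·279.6·0.0802 = 0 + j22.42 Ω
Step 3 — Series combination: Z_total = R + L = 3350 + j22.42 Ω = 3350∠0.4° Ω.
Step 4 — Power factor: PF = cos(φ) = Re(Z)/|Z| = 3350/3350 = 1.
Step 5 — Type: Im(Z) = 22.42 ⇒ lagging (phase φ = 0.4°).

PF = 1 (lagging, φ = 0.4°)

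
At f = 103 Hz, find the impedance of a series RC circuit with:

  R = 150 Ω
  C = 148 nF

Step 1 — Angular frequency: ω = 2π·f = 2π·103 = 647.2 rad/s.
Step 2 — Component impedances:
  R: Z = R = 150 Ω
  C: Z = 1/(jωC) = -j/(ω·C) = 0 - j1.044e+04 Ω
Step 3 — Series combination: Z_total = R + C = 150 - j1.044e+04 Ω = 1.044e+04∠-89.2° Ω.

Z = 150 - j1.044e+04 Ω = 1.044e+04∠-89.2° Ω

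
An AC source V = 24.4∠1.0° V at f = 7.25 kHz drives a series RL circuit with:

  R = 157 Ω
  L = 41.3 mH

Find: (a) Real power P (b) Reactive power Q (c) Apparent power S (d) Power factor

Step 1 — Angular frequency: ω = 2π·f = 2π·7250 = 4.555e+04 rad/s.
Step 2 — Component impedances:
  R: Z = R = 157 Ω
  L: Z = jωL = j·4.555e+04·0.0413 = 0 + j1881 Ω
Step 3 — Series combination: Z_total = R + L = 157 + j1881 Ω = 1888∠85.2° Ω.
Step 4 — Source phasor: V = 24.4∠1.0° V = 24.4 + j0.4258 V.
Step 5 — Current: I = V / Z = 0.001299 - j0.01286 A = 0.01292∠-84.2° A.
Step 6 — Complex power: S = V·I* = 0.02623 + j0.3143 VA.
Step 7 — Real power: P = Re(S) = 0.02623 W.
Step 8 — Reactive power: Q = Im(S) = 0.3143 VAR.
Step 9 — Apparent power: |S| = 0.3154 VA.
Step 10 — Power factor: PF = P/|S| = 0.08316 (lagging).

(a) P = 0.02623 W  (b) Q = 0.3143 VAR  (c) S = 0.3154 VA  (d) PF = 0.08316 (lagging)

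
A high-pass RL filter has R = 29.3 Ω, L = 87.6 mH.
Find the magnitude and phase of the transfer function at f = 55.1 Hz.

Step 1 — Angular frequency: ω = 2π·55.1 = 346.2 rad/s.
Step 2 — Transfer function: H(jω) = jωL/(R + jωL).
Step 3 — Numerator jωL = j·30.33; denominator R + jωL = 29.3 + j30.33.
Step 4 — H = 0.5172 + j0.4997.
Step 5 — Magnitude: |H| = 0.7192 (-2.9 dB); phase: φ = 44.0°.

|H| = 0.7192 (-2.9 dB), φ = 44.0°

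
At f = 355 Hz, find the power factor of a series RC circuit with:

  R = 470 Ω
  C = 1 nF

Step 1 — Angular frequency: ω = 2π·f = 2π·355 = 2231 rad/s.
Step 2 — Component impedances:
  R: Z = R = 470 Ω
  C: Z = 1/(jωC) = -j/(ω·C) = 0 - j4.483e+05 Ω
Step 3 — Series combination: Z_total = R + C = 470 - j4.483e+05 Ω = 4.483e+05∠-89.9° Ω.
Step 4 — Power factor: PF = cos(φ) = Re(Z)/|Z| = 470/4.483e+05 = 0.001048.
Step 5 — Type: Im(Z) = -4.483e+05 ⇒ leading (phase φ = -89.9°).

PF = 0.001048 (leading, φ = -89.9°)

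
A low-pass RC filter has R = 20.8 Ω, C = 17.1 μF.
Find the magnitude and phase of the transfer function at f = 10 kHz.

Step 1 — Angular frequency: ω = 2π·1e+04 = 6.283e+04 rad/s.
Step 2 — Transfer function: H(jω) = 1/(1 + jωRC).
Step 3 — Denominator: 1 + jωRC = 1 + j·6.283e+04·20.8·1.71e-05 = 1 + j22.35.
Step 4 — H = 0.001998 - j0.04466.
Step 5 — Magnitude: |H| = 0.0447 (-27.0 dB); phase: φ = -87.4°.

|H| = 0.0447 (-27.0 dB), φ = -87.4°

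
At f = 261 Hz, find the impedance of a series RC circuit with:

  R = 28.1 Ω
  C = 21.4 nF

Step 1 — Angular frequency: ω = 2π·f = 2π·261 = 1640 rad/s.
Step 2 — Component impedances:
  R: Z = R = 28.1 Ω
  C: Z = 1/(jωC) = -j/(ω·C) = 0 - j2.849e+04 Ω
Step 3 — Series combination: Z_total = R + C = 28.1 - j2.849e+04 Ω = 2.849e+04∠-89.9° Ω.

Z = 28.1 - j2.849e+04 Ω = 2.849e+04∠-89.9° Ω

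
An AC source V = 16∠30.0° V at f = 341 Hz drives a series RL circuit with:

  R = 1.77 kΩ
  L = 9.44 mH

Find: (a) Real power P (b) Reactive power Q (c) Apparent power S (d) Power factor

Step 1 — Angular frequency: ω = 2π·f = 2π·341 = 2143 rad/s.
Step 2 — Component impedances:
  R: Z = R = 1770 Ω
  L: Z = jωL = j·2143·0.00944 = 0 + j20.23 Ω
Step 3 — Series combination: Z_total = R + L = 1770 + j20.23 Ω = 1770∠0.7° Ω.
Step 4 — Source phasor: V = 16∠30.0° V = 13.86 + j8 V.
Step 5 — Current: I = V / Z = 0.007879 + j0.00443 A = 0.009039∠29.3° A.
Step 6 — Complex power: S = V·I* = 0.1446 + j0.001653 VA.
Step 7 — Real power: P = Re(S) = 0.1446 W.
Step 8 — Reactive power: Q = Im(S) = 0.001653 VAR.
Step 9 — Apparent power: |S| = 0.1446 VA.
Step 10 — Power factor: PF = P/|S| = 0.9999 (lagging).

(a) P = 0.1446 W  (b) Q = 0.001653 VAR  (c) S = 0.1446 VA  (d) PF = 0.9999 (lagging)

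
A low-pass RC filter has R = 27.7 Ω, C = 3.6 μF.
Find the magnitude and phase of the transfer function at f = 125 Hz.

Step 1 — Angular frequency: ω = 2π·125 = 785.4 rad/s.
Step 2 — Transfer function: H(jω) = 1/(1 + jωRC).
Step 3 — Denominator: 1 + jωRC = 1 + j·785.4·27.7·3.6e-06 = 1 + j0.07832.
Step 4 — H = 0.9939 - j0.07784.
Step 5 — Magnitude: |H| = 0.9969 (-0.0 dB); phase: φ = -4.5°.

|H| = 0.9969 (-0.0 dB), φ = -4.5°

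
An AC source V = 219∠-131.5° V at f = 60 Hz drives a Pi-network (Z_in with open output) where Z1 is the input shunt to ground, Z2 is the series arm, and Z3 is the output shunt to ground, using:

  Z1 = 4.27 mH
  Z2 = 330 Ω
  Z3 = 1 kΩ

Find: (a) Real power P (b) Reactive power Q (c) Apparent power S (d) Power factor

Step 1 — Angular frequency: ω = 2π·f = 2π·60 = 377 rad/s.
Step 2 — Component impedances:
  Z1: Z = jωL = j·377·0.00427 = 0 + j1.61 Ω
  Z2: Z = R = 330 Ω
  Z3: Z = R = 1000 Ω
Step 3 — With open output, the series arm Z2 and the output shunt Z3 appear in series to ground: Z2 + Z3 = 1330 Ω.
Step 4 — Parallel with input shunt Z1: Z_in = Z1 || (Z2 + Z3) = 0.001948 + j1.61 Ω = 1.61∠89.9° Ω.
Step 5 — Source phasor: V = 219∠-131.5° V = -145.1 - j164 V.
Step 6 — Current: I = V / Z = -102 + j90.02 A = 136∠138.6° A.
Step 7 — Complex power: S = V·I* = 36.06 + j2.979e+04 VA.
Step 8 — Real power: P = Re(S) = 36.06 W.
Step 9 — Reactive power: Q = Im(S) = 2.979e+04 VAR.
Step 10 — Apparent power: |S| = 2.979e+04 VA.
Step 11 — Power factor: PF = P/|S| = 0.00121 (lagging).

(a) P = 36.06 W  (b) Q = 2.979e+04 VAR  (c) S = 2.979e+04 VA  (d) PF = 0.00121 (lagging)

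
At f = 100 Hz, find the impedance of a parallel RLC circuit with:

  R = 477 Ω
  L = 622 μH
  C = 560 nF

Step 1 — Angular frequency: ω = 2π·f = 2π·100 = 628.3 rad/s.
Step 2 — Component impedances:
  R: Z = R = 477 Ω
  L: Z = jωL = j·628.3·0.000622 = 0 + j0.3908 Ω
  C: Z = 1/(jωC) = -j/(ω·C) = 0 - j2842 Ω
Step 3 — Parallel combination: 1/Z_total = 1/R + 1/L + 1/C; Z_total = 0.0003203 + j0.3909 Ω = 0.3909∠90.0° Ω.

Z = 0.0003203 + j0.3909 Ω = 0.3909∠90.0° Ω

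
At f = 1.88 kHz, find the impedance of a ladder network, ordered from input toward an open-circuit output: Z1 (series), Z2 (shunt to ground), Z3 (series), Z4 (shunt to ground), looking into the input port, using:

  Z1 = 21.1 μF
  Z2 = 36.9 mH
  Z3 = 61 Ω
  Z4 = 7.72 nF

Step 1 — Angular frequency: ω = 2π·f = 2π·1880 = 1.181e+04 rad/s.
Step 2 — Component impedances:
  Z1: Z = 1/(jωC) = -j/(ω·C) = 0 - j4.012 Ω
  Z2: Z = jωL = j·1.181e+04·0.0369 = 0 + j435.9 Ω
  Z3: Z = R = 61 Ω
  Z4: Z = 1/(jωC) = -j/(ω·C) = 0 - j1.097e+04 Ω
Step 3 — Ladder network (open output): work backward from the far end, alternating series and parallel combinations. Z_in = 0.1045 + j449.9 Ω = 449.9∠90.0° Ω.

Z = 0.1045 + j449.9 Ω = 449.9∠90.0° Ω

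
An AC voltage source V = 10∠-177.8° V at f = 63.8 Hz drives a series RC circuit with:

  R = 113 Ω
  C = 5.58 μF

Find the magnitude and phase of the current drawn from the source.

Step 1 — Angular frequency: ω = 2π·f = 2π·63.8 = 400.9 rad/s.
Step 2 — Component impedances:
  R: Z = R = 113 Ω
  C: Z = 1/(jωC) = -j/(ω·C) = 0 - j447.1 Ω
Step 3 — Series combination: Z_total = R + C = 113 - j447.1 Ω = 461.1∠-75.8° Ω.
Step 4 — Source phasor: V = 10∠-177.8° V = -9.993 - j0.3839 V.
Step 5 — Ohm's law: I = V / Z_total = (-9.993 - j0.3839) / (113 - j447.1) = -0.004503 - j0.02121 A.
Step 6 — Convert to polar: |I| = 0.02169 A, ∠I = -102.0°.

I = 0.02169∠-102.0° A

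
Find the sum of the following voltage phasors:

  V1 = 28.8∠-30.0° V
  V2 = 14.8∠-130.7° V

Step 1 — Convert each phasor to rectangular form:
  V1 = 28.8·(cos(-30.0°) + j·sin(-30.0°)) = 24.94 - j14.4 V
  V2 = 14.8·(cos(-130.7°) + j·sin(-130.7°)) = -9.651 - j11.22 V
Step 2 — Sum components: V_total = 15.29 - j25.62 V.
Step 3 — Convert to polar: |V_total| = 29.84 V, ∠V_total = -59.2°.

V_total = 29.84∠-59.2° V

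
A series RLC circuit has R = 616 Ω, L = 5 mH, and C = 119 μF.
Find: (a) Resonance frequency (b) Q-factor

Step 1 — Resonance condition Im(Z)=0 gives ω₀ = 1/√(LC).
Step 2 — ω₀ = 1/√(0.005·0.000119) = 1296 rad/s.
Step 3 — f₀ = ω₀/(2π) = 206.3 Hz.
Step 4 — Series Q: Q = ω₀L/R = 1296·0.005/616 = 0.01052.

(a) f₀ = 206.3 Hz  (b) Q = 0.01052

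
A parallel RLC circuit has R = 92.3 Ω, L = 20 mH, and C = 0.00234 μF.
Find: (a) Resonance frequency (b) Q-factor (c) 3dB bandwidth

Step 1 — Resonance: ω₀ = 1/√(LC) = 1/√(0.02·2.34e-09) = 1.462e+05 rad/s.
Step 2 — f₀ = ω₀/(2π) = 2.326e+04 Hz.
Step 3 — Parallel Q: Q = R/(ω₀L) = 92.3/(1.462e+05·0.02) = 0.03157.
Step 4 — Bandwidth: Δω = ω₀/Q = 4.63e+06 rad/s; BW = Δω/(2π) = 7.369e+05 Hz.

(a) f₀ = 2.326e+04 Hz  (b) Q = 0.03157  (c) BW = 7.369e+05 Hz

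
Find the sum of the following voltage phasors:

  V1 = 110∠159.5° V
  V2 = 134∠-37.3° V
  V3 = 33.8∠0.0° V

Step 1 — Convert each phasor to rectangular form:
  V1 = 110·(cos(159.5°) + j·sin(159.5°)) = -103 + j38.52 V
  V2 = 134·(cos(-37.3°) + j·sin(-37.3°)) = 106.6 - j81.2 V
  V3 = 33.8·(cos(0.0°) + j·sin(0.0°)) = 33.8 V
Step 2 — Sum components: V_total = 37.36 - j42.68 V.
Step 3 — Convert to polar: |V_total| = 56.72 V, ∠V_total = -48.8°.

V_total = 56.72∠-48.8° V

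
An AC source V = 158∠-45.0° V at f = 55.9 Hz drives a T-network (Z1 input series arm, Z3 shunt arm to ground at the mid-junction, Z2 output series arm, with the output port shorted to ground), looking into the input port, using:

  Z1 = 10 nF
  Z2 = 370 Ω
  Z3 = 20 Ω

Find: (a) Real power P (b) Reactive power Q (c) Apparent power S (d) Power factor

Step 1 — Angular frequency: ω = 2π·f = 2π·55.9 = 351.2 rad/s.
Step 2 — Component impedances:
  Z1: Z = 1/(jωC) = -j/(ω·C) = 0 - j2.847e+05 Ω
  Z2: Z = R = 370 Ω
  Z3: Z = R = 20 Ω
Step 3 — With the output port shorted to ground, the output series arm Z2 runs from the junction to ground; the shunt arm Z3 also runs from the junction to ground. They appear in parallel: Z3 || Z2 = 18.97 Ω.
Step 4 — Series with input arm Z1: Z_in = Z1 + (Z3 || Z2) = 18.97 - j2.847e+05 Ω = 2.847e+05∠-90.0° Ω.
Step 5 — Source phasor: V = 158∠-45.0° V = 111.7 - j111.7 V.
Step 6 — Current: I = V / Z = 0.0003924 + j0.0003924 A = 0.0005549∠45.0° A.
Step 7 — Complex power: S = V·I* = 5.843e-06 - j0.08768 VA.
Step 8 — Real power: P = Re(S) = 5.843e-06 W.
Step 9 — Reactive power: Q = Im(S) = -0.08768 VAR.
Step 10 — Apparent power: |S| = 0.08768 VA.
Step 11 — Power factor: PF = P/|S| = 6.664e-05 (leading).

(a) P = 5.843e-06 W  (b) Q = -0.08768 VAR  (c) S = 0.08768 VA  (d) PF = 6.664e-05 (leading)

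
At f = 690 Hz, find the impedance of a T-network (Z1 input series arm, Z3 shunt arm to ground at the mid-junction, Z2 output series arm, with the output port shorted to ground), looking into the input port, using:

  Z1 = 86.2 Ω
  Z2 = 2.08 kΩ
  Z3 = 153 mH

Step 1 — Angular frequency: ω = 2π·f = 2π·690 = 4335 rad/s.
Step 2 — Component impedances:
  Z1: Z = R = 86.2 Ω
  Z2: Z = R = 2080 Ω
  Z3: Z = jωL = j·4335·0.153 = 0 + j663.3 Ω
Step 3 — With the output port shorted to ground, the output series arm Z2 runs from the junction to ground; the shunt arm Z3 also runs from the junction to ground. They appear in parallel: Z3 || Z2 = 192 + j602.1 Ω.
Step 4 — Series with input arm Z1: Z_in = Z1 + (Z3 || Z2) = 278.2 + j602.1 Ω = 663.3∠65.2° Ω.

Z = 278.2 + j602.1 Ω = 663.3∠65.2° Ω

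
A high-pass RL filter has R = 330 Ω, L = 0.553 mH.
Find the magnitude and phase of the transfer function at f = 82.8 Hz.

Step 1 — Angular frequency: ω = 2π·82.8 = 520.2 rad/s.
Step 2 — Transfer function: H(jω) = jωL/(R + jωL).
Step 3 — Numerator jωL = j·0.2877; denominator R + jωL = 330 + j0.2877.
Step 4 — H = 7.601e-07 + j0.0008718.
Step 5 — Magnitude: |H| = 0.0008718 (-61.2 dB); phase: φ = 90.0°.

|H| = 0.0008718 (-61.2 dB), φ = 90.0°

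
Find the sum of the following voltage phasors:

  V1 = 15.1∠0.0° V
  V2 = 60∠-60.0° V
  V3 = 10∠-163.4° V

Step 1 — Convert each phasor to rectangular form:
  V1 = 15.1·(cos(0.0°) + j·sin(0.0°)) = 15.1 V
  V2 = 60·(cos(-60.0°) + j·sin(-60.0°)) = 30 - j51.96 V
  V3 = 10·(cos(-163.4°) + j·sin(-163.4°)) = -9.583 - j2.857 V
Step 2 — Sum components: V_total = 35.52 - j54.82 V.
Step 3 — Convert to polar: |V_total| = 65.32 V, ∠V_total = -57.1°.

V_total = 65.32∠-57.1° V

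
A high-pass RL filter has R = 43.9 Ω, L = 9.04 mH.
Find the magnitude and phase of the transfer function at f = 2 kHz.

Step 1 — Angular frequency: ω = 2π·2000 = 1.257e+04 rad/s.
Step 2 — Transfer function: H(jω) = jωL/(R + jωL).
Step 3 — Numerator jωL = j·113.6; denominator R + jωL = 43.9 + j113.6.
Step 4 — H = 0.8701 + j0.3362.
Step 5 — Magnitude: |H| = 0.9328 (-0.6 dB); phase: φ = 21.1°.

|H| = 0.9328 (-0.6 dB), φ = 21.1°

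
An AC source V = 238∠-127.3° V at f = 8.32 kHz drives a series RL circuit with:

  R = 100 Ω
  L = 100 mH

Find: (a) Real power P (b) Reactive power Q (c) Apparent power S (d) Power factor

Step 1 — Angular frequency: ω = 2π·f = 2π·8320 = 5.228e+04 rad/s.
Step 2 — Component impedances:
  R: Z = R = 100 Ω
  L: Z = jωL = j·5.228e+04·0.1 = 0 + j5228 Ω
Step 3 — Series combination: Z_total = R + L = 100 + j5228 Ω = 5229∠88.9° Ω.
Step 4 — Source phasor: V = 238∠-127.3° V = -144.2 - j189.3 V.
Step 5 — Current: I = V / Z = -0.03673 + j0.02689 A = 0.04552∠143.8° A.
Step 6 — Complex power: S = V·I* = 0.2072 + j10.83 VA.
Step 7 — Real power: P = Re(S) = 0.2072 W.
Step 8 — Reactive power: Q = Im(S) = 10.83 VAR.
Step 9 — Apparent power: |S| = 10.83 VA.
Step 10 — Power factor: PF = P/|S| = 0.01913 (lagging).

(a) P = 0.2072 W  (b) Q = 10.83 VAR  (c) S = 10.83 VA  (d) PF = 0.01913 (lagging)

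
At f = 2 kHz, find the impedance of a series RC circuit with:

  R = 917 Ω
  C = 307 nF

Step 1 — Angular frequency: ω = 2π·f = 2π·2000 = 1.257e+04 rad/s.
Step 2 — Component impedances:
  R: Z = R = 917 Ω
  C: Z = 1/(jωC) = -j/(ω·C) = 0 - j259.2 Ω
Step 3 — Series combination: Z_total = R + C = 917 - j259.2 Ω = 952.9∠-15.8° Ω.

Z = 917 - j259.2 Ω = 952.9∠-15.8° Ω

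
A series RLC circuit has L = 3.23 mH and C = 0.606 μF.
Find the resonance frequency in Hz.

Step 1 — Resonance condition Im(Z)=0 gives ω₀ = 1/√(LC).
Step 2 — ω₀ = 1/√(0.00323·6.06e-07) = 2.26e+04 rad/s.
Step 3 — f₀ = ω₀/(2π) = 3597 Hz.

f₀ = 3597 Hz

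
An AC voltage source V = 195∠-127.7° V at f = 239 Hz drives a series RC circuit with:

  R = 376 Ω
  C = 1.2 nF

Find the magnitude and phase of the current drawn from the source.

Step 1 — Angular frequency: ω = 2π·f = 2π·239 = 1502 rad/s.
Step 2 — Component impedances:
  R: Z = R = 376 Ω
  C: Z = 1/(jωC) = -j/(ω·C) = 0 - j5.549e+05 Ω
Step 3 — Series combination: Z_total = R + C = 376 - j5.549e+05 Ω = 5.549e+05∠-90.0° Ω.
Step 4 — Source phasor: V = 195∠-127.7° V = -119.2 - j154.3 V.
Step 5 — Ohm's law: I = V / Z_total = (-119.2 - j154.3) / (376 - j5.549e+05) = 0.0002779 - j0.0002151 A.
Step 6 — Convert to polar: |I| = 0.0003514 A, ∠I = -37.7°.

I = 0.0003514∠-37.7° A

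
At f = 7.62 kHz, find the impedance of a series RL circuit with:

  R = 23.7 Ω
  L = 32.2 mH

Step 1 — Angular frequency: ω = 2π·f = 2π·7620 = 4.788e+04 rad/s.
Step 2 — Component impedances:
  R: Z = R = 23.7 Ω
  L: Z = jωL = j·4.788e+04·0.0322 = 0 + j1542 Ω
Step 3 — Series combination: Z_total = R + L = 23.7 + j1542 Ω = 1542∠89.1° Ω.

Z = 23.7 + j1542 Ω = 1542∠89.1° Ω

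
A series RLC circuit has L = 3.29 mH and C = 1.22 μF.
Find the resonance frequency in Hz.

Step 1 — Resonance condition Im(Z)=0 gives ω₀ = 1/√(LC).
Step 2 — ω₀ = 1/√(0.00329·1.22e-06) = 1.578e+04 rad/s.
Step 3 — f₀ = ω₀/(2π) = 2512 Hz.

f₀ = 2512 Hz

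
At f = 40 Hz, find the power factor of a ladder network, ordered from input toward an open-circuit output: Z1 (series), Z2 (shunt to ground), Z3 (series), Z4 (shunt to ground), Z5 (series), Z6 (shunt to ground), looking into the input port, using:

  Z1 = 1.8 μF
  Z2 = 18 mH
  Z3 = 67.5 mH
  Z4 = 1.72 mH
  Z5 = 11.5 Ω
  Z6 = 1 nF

Step 1 — Angular frequency: ω = 2π·f = 2π·40 = 251.3 rad/s.
Step 2 — Component impedances:
  Z1: Z = 1/(jωC) = -j/(ω·C) = 0 - j2210 Ω
  Z2: Z = jωL = j·251.3·0.018 = 0 + j4.524 Ω
  Z3: Z = jωL = j·251.3·0.0675 = 0 + j16.96 Ω
  Z4: Z = jωL = j·251.3·0.00172 = 0 + j0.4323 Ω
  Z5: Z = R = 11.5 Ω
  Z6: Z = 1/(jωC) = -j/(ω·C) = 0 - j3.979e+06 Ω
Step 3 — Ladder network (open output): work backward from the far end, alternating series and parallel combinations. Z_in = 0 - j2207 Ω = 2207∠-90.0° Ω.
Step 4 — Power factor: PF = cos(φ) = Re(Z)/|Z| = 5.7813e-15/2206.9 = 2.62e-18.
Step 5 — Type: Im(Z) = -2207 ⇒ leading (phase φ = -90.0°).

PF = 2.62e-18 (leading, φ = -90.0°)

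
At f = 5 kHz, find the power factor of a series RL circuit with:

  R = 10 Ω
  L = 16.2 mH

Step 1 — Angular frequency: ω = 2π·f = 2π·5000 = 3.142e+04 rad/s.
Step 2 — Component impedances:
  R: Z = R = 10 Ω
  L: Z = jωL = j·3.142e+04·0.0162 = 0 + j508.9 Ω
Step 3 — Series combination: Z_total = R + L = 10 + j508.9 Ω = 509∠88.9° Ω.
Step 4 — Power factor: PF = cos(φ) = Re(Z)/|Z| = 10/509.04 = 0.01964.
Step 5 — Type: Im(Z) = 508.9 ⇒ lagging (phase φ = 88.9°).

PF = 0.01964 (lagging, φ = 88.9°)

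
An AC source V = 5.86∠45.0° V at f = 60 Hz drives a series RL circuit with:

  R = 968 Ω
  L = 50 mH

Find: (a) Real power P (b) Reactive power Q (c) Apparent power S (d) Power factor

Step 1 — Angular frequency: ω = 2π·f = 2π·60 = 377 rad/s.
Step 2 — Component impedances:
  R: Z = R = 968 Ω
  L: Z = jωL = j·377·0.05 = 0 + j18.85 Ω
Step 3 — Series combination: Z_total = R + L = 968 + j18.85 Ω = 968.2∠1.1° Ω.
Step 4 — Source phasor: V = 5.86∠45.0° V = 4.144 + j4.144 V.
Step 5 — Current: I = V / Z = 0.004362 + j0.004196 A = 0.006053∠43.9° A.
Step 6 — Complex power: S = V·I* = 0.03546 + j0.0006905 VA.
Step 7 — Real power: P = Re(S) = 0.03546 W.
Step 8 — Reactive power: Q = Im(S) = 0.0006905 VAR.
Step 9 — Apparent power: |S| = 0.03547 VA.
Step 10 — Power factor: PF = P/|S| = 0.9998 (lagging).

(a) P = 0.03546 W  (b) Q = 0.0006905 VAR  (c) S = 0.03547 VA  (d) PF = 0.9998 (lagging)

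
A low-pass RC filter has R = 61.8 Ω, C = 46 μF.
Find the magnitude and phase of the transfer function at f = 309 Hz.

Step 1 — Angular frequency: ω = 2π·309 = 1942 rad/s.
Step 2 — Transfer function: H(jω) = 1/(1 + jωRC).
Step 3 — Denominator: 1 + jωRC = 1 + j·1942·61.8·4.6e-05 = 1 + j5.519.
Step 4 — H = 0.03178 - j0.1754.
Step 5 — Magnitude: |H| = 0.1783 (-15.0 dB); phase: φ = -79.7°.

|H| = 0.1783 (-15.0 dB), φ = -79.7°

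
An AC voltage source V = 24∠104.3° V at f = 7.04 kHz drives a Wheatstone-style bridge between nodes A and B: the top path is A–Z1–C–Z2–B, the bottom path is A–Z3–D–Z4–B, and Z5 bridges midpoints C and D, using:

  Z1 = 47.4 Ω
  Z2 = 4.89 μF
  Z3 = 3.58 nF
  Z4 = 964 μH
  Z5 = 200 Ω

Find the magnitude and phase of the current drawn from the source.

Step 1 — Angular frequency: ω = 2π·f = 2π·7040 = 4.423e+04 rad/s.
Step 2 — Component impedances:
  Z1: Z = R = 47.4 Ω
  Z2: Z = 1/(jωC) = -j/(ω·C) = 0 - j4.623 Ω
  Z3: Z = 1/(jωC) = -j/(ω·C) = 0 - j6315 Ω
  Z4: Z = jωL = j·4.423e+04·0.000964 = 0 + j42.64 Ω
  Z5: Z = R = 200 Ω
Step 3 — Bridge requires nodal analysis (the Z5 bridge couples midpoints C and D, so the two paths cannot be reduced to a simple series/parallel combination). Setting node B to ground and injecting 1 A at node A, the 3-node admittance system at A, C, D solves to V_A = Z_AB = 47.43 - j4.984 Ω = 47.7∠-6.0° Ω.
Step 4 — Source phasor: V = 24∠104.3° V = -5.928 + j23.26 V.
Step 5 — Ohm's law: I = V / Z_total = (-5.928 + j23.26) / (47.43 - j4.984) = -0.1746 + j0.4719 A.
Step 6 — Convert to polar: |I| = 0.5032 A, ∠I = 110.3°.

I = 0.5032∠110.3° A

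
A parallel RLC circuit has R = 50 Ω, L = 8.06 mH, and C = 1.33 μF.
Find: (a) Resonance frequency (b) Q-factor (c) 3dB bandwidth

Step 1 — Resonance: ω₀ = 1/√(LC) = 1/√(0.00806·1.33e-06) = 9658 rad/s.
Step 2 — f₀ = ω₀/(2π) = 1537 Hz.
Step 3 — Parallel Q: Q = R/(ω₀L) = 50/(9658·0.00806) = 0.6423.
Step 4 — Bandwidth: Δω = ω₀/Q = 1.504e+04 rad/s; BW = Δω/(2π) = 2393 Hz.

(a) f₀ = 1537 Hz  (b) Q = 0.6423  (c) BW = 2393 Hz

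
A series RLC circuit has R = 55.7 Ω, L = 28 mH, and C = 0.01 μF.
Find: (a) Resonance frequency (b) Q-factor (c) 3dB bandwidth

Step 1 — Resonance: ω₀ = 1/√(LC) = 1/√(0.028·1e-08) = 5.976e+04 rad/s.
Step 2 — f₀ = ω₀/(2π) = 9511 Hz.
Step 3 — Series Q: Q = ω₀L/R = 5.976e+04·0.028/55.7 = 30.04.
Step 4 — Bandwidth: Δω = ω₀/Q = 1989 rad/s; BW = Δω/(2π) = 316.6 Hz.

(a) f₀ = 9511 Hz  (b) Q = 30.04  (c) BW = 316.6 Hz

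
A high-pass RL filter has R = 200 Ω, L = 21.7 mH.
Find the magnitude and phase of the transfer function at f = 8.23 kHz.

Step 1 — Angular frequency: ω = 2π·8230 = 5.171e+04 rad/s.
Step 2 — Transfer function: H(jω) = jωL/(R + jωL).
Step 3 — Numerator jωL = j·1122; denominator R + jωL = 200 + j1122.
Step 4 — H = 0.9692 + j0.1727.
Step 5 — Magnitude: |H| = 0.9845 (-0.1 dB); phase: φ = 10.1°.

|H| = 0.9845 (-0.1 dB), φ = 10.1°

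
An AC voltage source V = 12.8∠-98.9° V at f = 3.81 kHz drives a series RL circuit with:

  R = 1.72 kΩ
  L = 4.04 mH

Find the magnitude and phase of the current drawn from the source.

Step 1 — Angular frequency: ω = 2π·f = 2π·3810 = 2.394e+04 rad/s.
Step 2 — Component impedances:
  R: Z = R = 1720 Ω
  L: Z = jωL = j·2.394e+04·0.00404 = 0 + j96.71 Ω
Step 3 — Series combination: Z_total = R + L = 1720 + j96.71 Ω = 1723∠3.2° Ω.
Step 4 — Source phasor: V = 12.8∠-98.9° V = -1.98 - j12.65 V.
Step 5 — Ohm's law: I = V / Z_total = (-1.98 - j12.65) / (1720 + j96.71) = -0.00156 - j0.007265 A.
Step 6 — Convert to polar: |I| = 0.00743 A, ∠I = -102.1°.

I = 0.00743∠-102.1° A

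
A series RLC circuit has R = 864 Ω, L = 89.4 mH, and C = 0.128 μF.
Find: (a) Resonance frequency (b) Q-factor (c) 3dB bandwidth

Step 1 — Resonance: ω₀ = 1/√(LC) = 1/√(0.0894·1.28e-07) = 9348 rad/s.
Step 2 — f₀ = ω₀/(2π) = 1488 Hz.
Step 3 — Series Q: Q = ω₀L/R = 9348·0.0894/864 = 0.9673.
Step 4 — Bandwidth: Δω = ω₀/Q = 9664 rad/s; BW = Δω/(2π) = 1538 Hz.

(a) f₀ = 1488 Hz  (b) Q = 0.9673  (c) BW = 1538 Hz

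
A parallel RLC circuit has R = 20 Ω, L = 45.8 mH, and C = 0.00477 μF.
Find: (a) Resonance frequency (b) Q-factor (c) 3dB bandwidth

Step 1 — Resonance: ω₀ = 1/√(LC) = 1/√(0.0458·4.77e-09) = 6.766e+04 rad/s.
Step 2 — f₀ = ω₀/(2π) = 1.077e+04 Hz.
Step 3 — Parallel Q: Q = R/(ω₀L) = 20/(6.766e+04·0.0458) = 0.006454.
Step 4 — Bandwidth: Δω = ω₀/Q = 1.048e+07 rad/s; BW = Δω/(2π) = 1.668e+06 Hz.

(a) f₀ = 1.077e+04 Hz  (b) Q = 0.006454  (c) BW = 1.668e+06 Hz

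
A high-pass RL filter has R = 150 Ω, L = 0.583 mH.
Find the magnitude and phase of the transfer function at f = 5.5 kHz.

Step 1 — Angular frequency: ω = 2π·5500 = 3.456e+04 rad/s.
Step 2 — Transfer function: H(jω) = jωL/(R + jωL).
Step 3 — Numerator jωL = j·20.15; denominator R + jωL = 150 + j20.15.
Step 4 — H = 0.01772 + j0.1319.
Step 5 — Magnitude: |H| = 0.1331 (-17.5 dB); phase: φ = 82.4°.

|H| = 0.1331 (-17.5 dB), φ = 82.4°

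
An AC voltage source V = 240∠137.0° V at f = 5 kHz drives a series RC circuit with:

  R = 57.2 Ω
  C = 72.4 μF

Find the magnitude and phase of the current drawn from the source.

Step 1 — Angular frequency: ω = 2π·f = 2π·5000 = 3.142e+04 rad/s.
Step 2 — Component impedances:
  R: Z = R = 57.2 Ω
  C: Z = 1/(jωC) = -j/(ω·C) = 0 - j0.4397 Ω
Step 3 — Series combination: Z_total = R + C = 57.2 - j0.4397 Ω = 57.2∠-0.4° Ω.
Step 4 — Source phasor: V = 240∠137.0° V = -175.5 + j163.7 V.
Step 5 — Ohm's law: I = V / Z_total = (-175.5 + j163.7) / (57.2 - j0.4397) = -3.09 + j2.838 A.
Step 6 — Convert to polar: |I| = 4.196 A, ∠I = 137.4°.

I = 4.196∠137.4° A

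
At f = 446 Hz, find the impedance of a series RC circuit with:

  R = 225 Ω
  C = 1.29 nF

Step 1 — Angular frequency: ω = 2π·f = 2π·446 = 2802 rad/s.
Step 2 — Component impedances:
  R: Z = R = 225 Ω
  C: Z = 1/(jωC) = -j/(ω·C) = 0 - j2.766e+05 Ω
Step 3 — Series combination: Z_total = R + C = 225 - j2.766e+05 Ω = 2.766e+05∠-90.0° Ω.

Z = 225 - j2.766e+05 Ω = 2.766e+05∠-90.0° Ω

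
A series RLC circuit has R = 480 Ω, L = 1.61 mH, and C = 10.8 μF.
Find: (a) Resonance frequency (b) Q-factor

Step 1 — Resonance condition Im(Z)=0 gives ω₀ = 1/√(LC).
Step 2 — ω₀ = 1/√(0.00161·1.08e-05) = 7584 rad/s.
Step 3 — f₀ = ω₀/(2π) = 1207 Hz.
Step 4 — Series Q: Q = ω₀L/R = 7584·0.00161/480 = 0.02544.

(a) f₀ = 1207 Hz  (b) Q = 0.02544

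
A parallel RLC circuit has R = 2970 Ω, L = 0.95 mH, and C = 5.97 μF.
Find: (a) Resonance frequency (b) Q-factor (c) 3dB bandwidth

Step 1 — Resonance: ω₀ = 1/√(LC) = 1/√(0.00095·5.97e-06) = 1.328e+04 rad/s.
Step 2 — f₀ = ω₀/(2π) = 2113 Hz.
Step 3 — Parallel Q: Q = R/(ω₀L) = 2970/(1.328e+04·0.00095) = 235.4.
Step 4 — Bandwidth: Δω = ω₀/Q = 56.4 rad/s; BW = Δω/(2π) = 8.976 Hz.

(a) f₀ = 2113 Hz  (b) Q = 235.4  (c) BW = 8.976 Hz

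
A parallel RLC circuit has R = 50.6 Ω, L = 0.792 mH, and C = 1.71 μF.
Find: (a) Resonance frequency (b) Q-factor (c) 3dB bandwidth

Step 1 — Resonance: ω₀ = 1/√(LC) = 1/√(0.000792·1.71e-06) = 2.717e+04 rad/s.
Step 2 — f₀ = ω₀/(2π) = 4325 Hz.
Step 3 — Parallel Q: Q = R/(ω₀L) = 50.6/(2.717e+04·0.000792) = 2.351.
Step 4 — Bandwidth: Δω = ω₀/Q = 1.156e+04 rad/s; BW = Δω/(2π) = 1839 Hz.

(a) f₀ = 4325 Hz  (b) Q = 2.351  (c) BW = 1839 Hz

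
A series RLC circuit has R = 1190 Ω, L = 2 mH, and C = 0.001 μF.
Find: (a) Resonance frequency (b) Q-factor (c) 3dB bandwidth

Step 1 — Resonance condition Im(Z)=0 gives ω₀ = 1/√(LC).
Step 2 — ω₀ = 1/√(0.002·1e-09) = 7.071e+05 rad/s.
Step 3 — f₀ = ω₀/(2π) = 1.125e+05 Hz.
Step 4 — Series Q: Q = ω₀L/R = 7.071e+05·0.002/1190 = 1.188.
Step 5 — 3dB bandwidth: Δω = ω₀/Q = 5.95e+05 rad/s; BW = Δω/(2π) = 9.47e+04 Hz.

(a) f₀ = 1.125e+05 Hz  (b) Q = 1.188  (c) BW = 9.47e+04 Hz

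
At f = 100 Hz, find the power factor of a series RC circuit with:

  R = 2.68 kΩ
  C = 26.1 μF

Step 1 — Angular frequency: ω = 2π·f = 2π·100 = 628.3 rad/s.
Step 2 — Component impedances:
  R: Z = R = 2680 Ω
  C: Z = 1/(jωC) = -j/(ω·C) = 0 - j60.98 Ω
Step 3 — Series combination: Z_total = R + C = 2680 - j60.98 Ω = 2681∠-1.3° Ω.
Step 4 — Power factor: PF = cos(φ) = Re(Z)/|Z| = 2680/2680.7 = 0.9997.
Step 5 — Type: Im(Z) = -60.98 ⇒ leading (phase φ = -1.3°).

PF = 0.9997 (leading, φ = -1.3°)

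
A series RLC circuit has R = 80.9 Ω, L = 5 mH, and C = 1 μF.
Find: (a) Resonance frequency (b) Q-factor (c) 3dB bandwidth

Step 1 — Resonance: ω₀ = 1/√(LC) = 1/√(0.005·1e-06) = 1.414e+04 rad/s.
Step 2 — f₀ = ω₀/(2π) = 2251 Hz.
Step 3 — Series Q: Q = ω₀L/R = 1.414e+04·0.005/80.9 = 0.8741.
Step 4 — Bandwidth: Δω = ω₀/Q = 1.618e+04 rad/s; BW = Δω/(2π) = 2575 Hz.

(a) f₀ = 2251 Hz  (b) Q = 0.8741  (c) BW = 2575 Hz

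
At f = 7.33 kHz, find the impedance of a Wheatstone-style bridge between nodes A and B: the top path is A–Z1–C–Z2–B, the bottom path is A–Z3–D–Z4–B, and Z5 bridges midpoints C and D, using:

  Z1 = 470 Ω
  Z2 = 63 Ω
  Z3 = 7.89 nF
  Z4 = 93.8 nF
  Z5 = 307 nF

Step 1 — Angular frequency: ω = 2π·f = 2π·7330 = 4.606e+04 rad/s.
Step 2 — Component impedances:
  Z1: Z = R = 470 Ω
  Z2: Z = R = 63 Ω
  Z3: Z = 1/(jωC) = -j/(ω·C) = 0 - j2752 Ω
  Z4: Z = 1/(jωC) = -j/(ω·C) = 0 - j231.5 Ω
  Z5: Z = 1/(jωC) = -j/(ω·C) = 0 - j70.73 Ω
Step 3 — Bridge requires nodal analysis (the Z5 bridge couples midpoints C and D, so the two paths cannot be reduced to a simple series/parallel combination). Setting node B to ground and injecting 1 A at node A, the 3-node admittance system at A, C, D solves to V_A = Z_AB = 515.7 - j93.61 Ω = 524.1∠-10.3° Ω.

Z = 515.7 - j93.61 Ω = 524.1∠-10.3° Ω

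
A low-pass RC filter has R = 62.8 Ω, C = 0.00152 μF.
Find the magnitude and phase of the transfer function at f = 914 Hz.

Step 1 — Angular frequency: ω = 2π·914 = 5743 rad/s.
Step 2 — Transfer function: H(jω) = 1/(1 + jωRC).
Step 3 — Denominator: 1 + jωRC = 1 + j·5743·62.8·1.52e-09 = 1 + j0.0005482.
Step 4 — H = 1 - j0.0005482.
Step 5 — Magnitude: |H| = 1 (-0.0 dB); phase: φ = -0.0°.

|H| = 1 (-0.0 dB), φ = -0.0°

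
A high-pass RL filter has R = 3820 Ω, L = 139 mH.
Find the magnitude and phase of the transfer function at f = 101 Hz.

Step 1 — Angular frequency: ω = 2π·101 = 634.6 rad/s.
Step 2 — Transfer function: H(jω) = jωL/(R + jωL).
Step 3 — Numerator jωL = j·88.21; denominator R + jωL = 3820 + j88.21.
Step 4 — H = 0.0005329 + j0.02308.
Step 5 — Magnitude: |H| = 0.02309 (-32.7 dB); phase: φ = 88.7°.

|H| = 0.02309 (-32.7 dB), φ = 88.7°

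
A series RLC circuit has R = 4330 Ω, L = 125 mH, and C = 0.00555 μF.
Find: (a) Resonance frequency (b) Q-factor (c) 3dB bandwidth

Step 1 — Resonance: ω₀ = 1/√(LC) = 1/√(0.125·5.55e-09) = 3.797e+04 rad/s.
Step 2 — f₀ = ω₀/(2π) = 6043 Hz.
Step 3 — Series Q: Q = ω₀L/R = 3.797e+04·0.125/4330 = 1.096.
Step 4 — Bandwidth: Δω = ω₀/Q = 3.464e+04 rad/s; BW = Δω/(2π) = 5513 Hz.

(a) f₀ = 6043 Hz  (b) Q = 1.096  (c) BW = 5513 Hz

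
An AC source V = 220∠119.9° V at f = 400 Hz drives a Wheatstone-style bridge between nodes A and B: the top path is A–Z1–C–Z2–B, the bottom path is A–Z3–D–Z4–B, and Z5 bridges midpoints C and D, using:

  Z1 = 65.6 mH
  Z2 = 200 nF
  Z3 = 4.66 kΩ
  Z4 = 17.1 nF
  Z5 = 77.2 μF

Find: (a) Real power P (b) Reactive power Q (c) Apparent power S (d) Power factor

Step 1 — Angular frequency: ω = 2π·f = 2π·400 = 2513 rad/s.
Step 2 — Component impedances:
  Z1: Z = jωL = j·2513·0.0656 = 0 + j164.9 Ω
  Z2: Z = 1/(jωC) = -j/(ω·C) = 0 - j1989 Ω
  Z3: Z = R = 4660 Ω
  Z4: Z = 1/(jωC) = -j/(ω·C) = 0 - j2.327e+04 Ω
  Z5: Z = 1/(jωC) = -j/(ω·C) = 0 - j5.154 Ω
Step 3 — Bridge requires nodal analysis (the Z5 bridge couples midpoints C and D, so the two paths cannot be reduced to a simple series/parallel combination). Setting node B to ground and injecting 1 A at node A, the 3-node admittance system at A, C, D solves to V_A = Z_AB = 5.798 - j1668 Ω = 1668∠-89.8° Ω.
Step 4 — Source phasor: V = 220∠119.9° V = -109.7 + j190.7 V.
Step 5 — Current: I = V / Z = -0.1146 - j0.06535 A = 0.1319∠-150.3° A.
Step 6 — Complex power: S = V·I* = 0.1008 - j29.01 VA.
Step 7 — Real power: P = Re(S) = 0.1008 W.
Step 8 — Reactive power: Q = Im(S) = -29.01 VAR.
Step 9 — Apparent power: |S| = 29.01 VA.
Step 10 — Power factor: PF = P/|S| = 0.003476 (leading).

(a) P = 0.1008 W  (b) Q = -29.01 VAR  (c) S = 29.01 VA  (d) PF = 0.003476 (leading)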